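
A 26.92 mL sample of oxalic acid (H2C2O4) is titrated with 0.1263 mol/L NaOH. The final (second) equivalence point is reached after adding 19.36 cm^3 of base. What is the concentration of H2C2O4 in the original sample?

n(NaOH) = 0.1263 x 0.01936 = 0.002445 mol.
At the final (second) equivalence point, 2 mol OH^- react per mol H2C2O4, so n(H2C2O4) = 0.002445 / 2 = 0.001223 mol.
[H2C2O4] = 0.001223 / 0.02692 L = 0.0454 M.

0.0454 M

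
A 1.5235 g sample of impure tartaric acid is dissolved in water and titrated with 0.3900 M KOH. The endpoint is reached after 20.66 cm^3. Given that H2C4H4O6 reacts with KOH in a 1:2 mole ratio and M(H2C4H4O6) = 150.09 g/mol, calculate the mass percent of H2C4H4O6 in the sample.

n(KOH) = 0.3900 x 0.02066 = 0.008057 mol.
n(H2C4H4O6) = 0.008057 / 2 = 0.004029 mol.
mass of H2C4H4O6 = 0.004029 x 150.09 = 0.6047 g.
% purity = 0.6047 / 1.5235 x 100 = 39.7%.

39.7%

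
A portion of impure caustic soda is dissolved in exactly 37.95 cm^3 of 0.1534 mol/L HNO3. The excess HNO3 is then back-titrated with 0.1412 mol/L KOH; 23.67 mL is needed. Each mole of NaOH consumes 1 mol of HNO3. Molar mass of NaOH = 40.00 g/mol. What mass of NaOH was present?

Total n(HNO3) added = 0.1534 x 0.03795 = 0.005822 mol.
n(KOH) used = 0.1412 x 0.02367 = 0.003342 mol, which equals the excess n(HNO3).
So n(HNO3) consumed by the sample = 0.005822 - 0.003342 = 0.002479 mol.
n(NaOH) = 0.002479 / 1 = 0.002479 mol.
mass = 0.002479 mol x 40.00 g/mol = 0.0992 g.

0.0992 g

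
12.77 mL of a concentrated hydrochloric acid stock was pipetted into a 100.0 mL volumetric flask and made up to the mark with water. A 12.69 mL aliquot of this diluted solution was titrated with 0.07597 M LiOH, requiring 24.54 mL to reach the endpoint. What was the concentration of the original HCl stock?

1.15 M

n(LiOH) = 0.07597 x 0.02454 = 0.001864 mol.
n(HCl) in the aliquot = 0.001864 mol.
[diluted HCl] = 0.001864 / 0.01269 = 0.1469 M.
Dilution factor = 100.0/12.77 = 7.831, so [stock] = 0.1469 x 7.831 = 1.15 M.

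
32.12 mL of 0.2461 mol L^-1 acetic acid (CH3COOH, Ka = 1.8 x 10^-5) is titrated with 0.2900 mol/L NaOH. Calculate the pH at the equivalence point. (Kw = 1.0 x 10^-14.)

8.93

n(CH3COOH) = 0.2461 x 0.03212 = 0.007905 mol; V(NaOH) at equivalence = 0.007905/0.2900 = 0.02726 L.
At equivalence all the acid is converted to CH3COO-; total volume = 0.03212 + 0.02726 = 0.05938 L, so [CH3COO-] = 0.007905/0.05938 = 0.1331 M.
Kb = Kw/Ka = 1.0e-14 / 1.8 x 10^-5 = 5.56e-10.
[OH^-] = sqrt(Kb x [CH3COO-]) = sqrt(5.56e-10 x 0.1331) = 8.60e-6 M.
pOH = 5.07, so pH = 14.00 - 5.07 = 8.93.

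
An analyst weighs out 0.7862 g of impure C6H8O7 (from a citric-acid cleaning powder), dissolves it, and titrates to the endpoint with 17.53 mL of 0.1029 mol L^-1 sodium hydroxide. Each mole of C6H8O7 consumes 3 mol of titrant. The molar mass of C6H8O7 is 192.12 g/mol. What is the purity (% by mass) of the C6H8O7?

14.7%

n(NaOH) = 0.1029 x 0.01753 = 0.001804 mol.
n(C6H8O7) = 0.001804 / 3 = 0.0006013 mol.
mass of C6H8O7 = 0.0006013 x 192.12 = 0.1155 g.
% purity = 0.1155 / 0.7862 x 100 = 14.7%.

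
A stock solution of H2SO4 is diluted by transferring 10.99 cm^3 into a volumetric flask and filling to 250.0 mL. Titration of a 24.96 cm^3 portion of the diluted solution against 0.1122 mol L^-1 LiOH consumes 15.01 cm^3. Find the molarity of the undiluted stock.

0.767 M

n(LiOH) = 0.1122 x 0.01501 = 0.001684 mol.
n(H2SO4) in the aliquot = 0.001684 x 1/2 = 0.0008421 mol.
[diluted H2SO4] = 0.0008421 / 0.02496 = 0.03374 M.
Dilution factor = 250.0/10.99 = 22.75, so [stock] = 0.03374 x 22.75 = 0.767 M.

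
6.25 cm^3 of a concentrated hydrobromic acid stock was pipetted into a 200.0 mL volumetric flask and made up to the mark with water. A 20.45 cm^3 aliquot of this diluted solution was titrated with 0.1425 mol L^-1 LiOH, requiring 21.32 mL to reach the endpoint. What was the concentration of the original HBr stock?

4.75 M

n(LiOH) = 0.1425 x 0.02132 = 0.003038 mol.
n(HBr) in the aliquot = 0.003038 mol.
[diluted HBr] = 0.003038 / 0.02045 = 0.1486 M.
Dilution factor = 200.0/6.250 = 32.00, so [stock] = 0.1486 x 32.00 = 4.75 M.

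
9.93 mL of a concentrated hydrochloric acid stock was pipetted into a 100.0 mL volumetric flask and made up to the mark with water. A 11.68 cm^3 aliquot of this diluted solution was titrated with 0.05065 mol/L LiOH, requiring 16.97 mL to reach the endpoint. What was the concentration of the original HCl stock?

n(LiOH) = 0.05065 x 0.01697 = 0.0008595 mol.
n(HCl) in the aliquot = 0.0008595 mol.
[diluted HCl] = 0.0008595 / 0.01168 = 0.07359 M.
Dilution factor = 100.0/9.930 = 10.07, so [stock] = 0.07359 x 10.07 = 0.741 M.

0.741 M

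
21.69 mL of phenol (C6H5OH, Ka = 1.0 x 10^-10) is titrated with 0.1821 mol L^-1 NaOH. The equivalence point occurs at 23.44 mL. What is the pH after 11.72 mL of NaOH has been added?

10.00

11.72 mL is exactly half the equivalence volume (23.44/2), i.e. the half-equivalence point.
There, n(HA) = n(A^-), so pH = pKa = -log(1.0 x 10^-10) = 10.00.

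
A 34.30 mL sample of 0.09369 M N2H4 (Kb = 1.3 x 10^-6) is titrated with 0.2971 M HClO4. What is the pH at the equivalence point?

4.63

n(N2H4) = 0.09369 x 0.03430 = 0.003214 mol; V(HClO4) at equivalence = 0.003214/0.2971 = 0.01082 L.
At equivalence the base is fully converted to N2H5+; total volume = 0.04512 L, so [N2H5+] = 0.003214/0.04512 = 0.07123 M.
Ka(N2H5+) = Kw/Kb = 1.0e-14 / 1.3 x 10^-6 = 7.69e-9.
[H^+] = sqrt(Ka x [N2H5+]) = sqrt(7.69e-9 x 0.07123) = 2.34e-5 M.
pH = -log(2.34e-5) = 4.63.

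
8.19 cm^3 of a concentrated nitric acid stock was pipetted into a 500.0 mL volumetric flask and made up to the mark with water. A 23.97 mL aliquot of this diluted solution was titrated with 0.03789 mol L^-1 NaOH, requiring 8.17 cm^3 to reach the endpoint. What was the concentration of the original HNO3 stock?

n(NaOH) = 0.03789 x 0.008170 = 0.0003096 mol.
n(HNO3) in the aliquot = 0.0003096 mol.
[diluted HNO3] = 0.0003096 / 0.02397 = 0.01291 M.
Dilution factor = 500.0/8.190 = 61.05, so [stock] = 0.01291 x 61.05 = 0.788 M.

0.788 M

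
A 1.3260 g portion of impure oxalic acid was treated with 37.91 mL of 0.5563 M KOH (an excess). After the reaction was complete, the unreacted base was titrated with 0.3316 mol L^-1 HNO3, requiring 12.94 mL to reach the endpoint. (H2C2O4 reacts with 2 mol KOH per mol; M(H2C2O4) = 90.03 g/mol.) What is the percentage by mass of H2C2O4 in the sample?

Total n(KOH) added = 0.5563 x 0.03791 = 0.02109 mol.
n(HNO3) used = 0.3316 x 0.01294 = 0.004291 mol, which equals the excess n(KOH).
So n(KOH) consumed by the sample = 0.02109 - 0.004291 = 0.01680 mol.
n(H2C2O4) = 0.01680 / 2 = 0.008399 mol.
mass H2C2O4 = 0.008399 x 90.03 = 0.7562 g, so %H2C2O4 = 0.7562/1.3260 x 100 = 57.0%.

57.0%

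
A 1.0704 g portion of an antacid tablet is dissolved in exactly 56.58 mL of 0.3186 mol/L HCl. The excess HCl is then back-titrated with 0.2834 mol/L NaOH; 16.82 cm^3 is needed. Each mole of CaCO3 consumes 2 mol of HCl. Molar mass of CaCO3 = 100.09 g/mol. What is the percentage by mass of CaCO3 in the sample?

62.0%

Total n(HCl) added = 0.3186 x 0.05658 = 0.01803 mol.
n(NaOH) used = 0.2834 x 0.01682 = 0.004767 mol, which equals the excess n(HCl).
So n(HCl) consumed by the sample = 0.01803 - 0.004767 = 0.01326 mol.
n(CaCO3) = 0.01326 / 2 = 0.006630 mol.
mass CaCO3 = 0.006630 x 100.09 = 0.6636 g, so %CaCO3 = 0.6636/1.0704 x 100 = 62.0%.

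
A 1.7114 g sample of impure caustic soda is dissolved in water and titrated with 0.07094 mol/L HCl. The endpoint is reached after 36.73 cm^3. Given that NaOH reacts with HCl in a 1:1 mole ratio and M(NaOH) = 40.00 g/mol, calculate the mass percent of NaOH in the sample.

n(HCl) = 0.07094 x 0.03673 = 0.002606 mol.
n(NaOH) = 0.002606 / 1 = 0.002606 mol.
mass of NaOH = 0.002606 x 40.00 = 0.1042 g.
% purity = 0.1042 / 1.7114 x 100 = 6.09%.

6.09%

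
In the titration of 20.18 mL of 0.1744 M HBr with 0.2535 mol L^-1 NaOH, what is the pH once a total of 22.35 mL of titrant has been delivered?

n(acid) = 0.1744 x 0.02018 = 0.003519 mol; n(NaOH) added = 0.2535 x 0.02235 = 0.005666 mol.
Base is in excess by 0.005666 - 0.003519 = 0.002146 mol in a total volume of 0.04253 L.
[OH^-] = 0.002146/0.04253 = 0.05047 M, so pOH = 1.30 and pH = 14.00 - 1.30 = 12.70.

12.70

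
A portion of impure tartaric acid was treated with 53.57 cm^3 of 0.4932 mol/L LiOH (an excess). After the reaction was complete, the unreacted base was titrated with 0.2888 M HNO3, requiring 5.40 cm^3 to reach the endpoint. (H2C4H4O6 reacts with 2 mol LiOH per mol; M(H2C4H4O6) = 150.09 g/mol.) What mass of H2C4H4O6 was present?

1.87 g

Total n(LiOH) added = 0.4932 x 0.05357 = 0.02642 mol.
n(HNO3) used = 0.2888 x 0.005400 = 0.001560 mol, which equals the excess n(LiOH).
So n(LiOH) consumed by the sample = 0.02642 - 0.001560 = 0.02486 mol.
n(H2C4H4O6) = 0.02486 / 2 = 0.01243 mol.
mass = 0.01243 mol x 150.09 g/mol = 1.87 g.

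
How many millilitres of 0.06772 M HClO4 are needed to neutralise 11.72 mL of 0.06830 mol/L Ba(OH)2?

n(Ba(OH)2) = 0.06830 mol/L x 0.01172 L = 0.0008005 mol.
The neutralisation is 1 Ba(OH)2 : 2 HClO4, so n(HClO4) = 0.0008005 x 2/1 = 0.001601 mol.
V(HClO4) = 0.001601 / 0.06772 = 0.02364 L = 23.6 mL.

23.6 mL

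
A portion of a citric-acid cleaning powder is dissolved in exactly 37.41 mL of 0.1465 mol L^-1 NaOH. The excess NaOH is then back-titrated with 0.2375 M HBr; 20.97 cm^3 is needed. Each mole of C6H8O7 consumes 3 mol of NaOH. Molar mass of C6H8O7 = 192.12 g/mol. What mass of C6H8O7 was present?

Total n(NaOH) added = 0.1465 x 0.03741 = 0.005481 mol.
n(HBr) used = 0.2375 x 0.02097 = 0.004980 mol, which equals the excess n(NaOH).
So n(NaOH) consumed by the sample = 0.005481 - 0.004980 = 0.0005002 mol.
n(C6H8O7) = 0.0005002 / 3 = 0.0001667 mol.
mass = 0.0001667 mol x 192.12 g/mol = 0.0320 g.

0.0320 g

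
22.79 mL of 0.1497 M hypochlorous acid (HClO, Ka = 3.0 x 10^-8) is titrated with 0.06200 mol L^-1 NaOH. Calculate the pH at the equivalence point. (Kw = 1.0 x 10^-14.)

10.08

n(HClO) = 0.1497 x 0.02279 = 0.003412 mol; V(NaOH) at equivalence = 0.003412/0.06200 = 0.05503 L.
At equivalence all the acid is converted to ClO-; total volume = 0.02279 + 0.05503 = 0.07782 L, so [ClO-] = 0.003412/0.07782 = 0.04384 M.
Kb = Kw/Ka = 1.0e-14 / 3.0 x 10^-8 = 3.33e-7.
[OH^-] = sqrt(Kb x [ClO-]) = sqrt(3.33e-7 x 0.04384) = 0.000121 M.
pOH = 3.92, so pH = 14.00 - 3.92 = 10.08.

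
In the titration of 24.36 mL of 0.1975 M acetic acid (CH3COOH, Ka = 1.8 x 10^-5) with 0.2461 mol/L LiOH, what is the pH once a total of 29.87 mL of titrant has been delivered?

n(acid) = 0.1975 x 0.02436 = 0.004811 mol; n(LiOH) added = 0.2461 x 0.02987 = 0.007351 mol.
Base is in excess by 0.007351 - 0.004811 = 0.002540 mol in a total volume of 0.05423 L.
[OH^-] = 0.002540/0.05423 = 0.04684 M, so pOH = 1.33 and pH = 14.00 - 1.33 = 12.67.

12.67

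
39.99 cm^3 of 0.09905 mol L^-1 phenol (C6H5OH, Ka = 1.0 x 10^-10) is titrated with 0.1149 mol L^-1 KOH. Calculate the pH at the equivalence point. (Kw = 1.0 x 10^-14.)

n(C6H5OH) = 0.09905 x 0.03999 = 0.003961 mol; V(KOH) at equivalence = 0.003961/0.1149 = 0.03447 L.
At equivalence all the acid is converted to C6H5O-; total volume = 0.03999 + 0.03447 = 0.07446 L, so [C6H5O-] = 0.003961/0.07446 = 0.05319 M.
Kb = Kw/Ka = 1.0e-14 / 1.0 x 10^-10 = 0.000100.
[OH^-] = sqrt(Kb x [C6H5O-]) = sqrt(0.000100 x 0.05319) = 0.00231 M.
pOH = 2.64, so pH = 14.00 - 2.64 = 11.36.

11.36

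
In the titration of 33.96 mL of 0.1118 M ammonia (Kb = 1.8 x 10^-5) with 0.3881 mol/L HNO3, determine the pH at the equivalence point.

5.16

n(NH3) = 0.1118 x 0.03396 = 0.003797 mol; V(HNO3) at equivalence = 0.003797/0.3881 = 0.009783 L.
At equivalence the base is fully converted to NH4+; total volume = 0.04374 L, so [NH4+] = 0.003797/0.04374 = 0.08680 M.
Ka(NH4+) = Kw/Kb = 1.0e-14 / 1.8 x 10^-5 = 5.56e-10.
[H^+] = sqrt(Ka x [NH4+]) = sqrt(5.56e-10 x 0.08680) = 6.94e-6 M.
pH = -log(6.94e-6) = 5.16.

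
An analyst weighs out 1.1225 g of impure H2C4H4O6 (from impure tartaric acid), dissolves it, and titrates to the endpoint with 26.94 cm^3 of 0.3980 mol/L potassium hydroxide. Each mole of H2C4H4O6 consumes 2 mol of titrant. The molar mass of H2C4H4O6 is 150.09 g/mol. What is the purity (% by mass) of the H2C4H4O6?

71.7%

n(KOH) = 0.3980 x 0.02694 = 0.01072 mol.
n(H2C4H4O6) = 0.01072 / 2 = 0.005361 mol.
mass of H2C4H4O6 = 0.005361 x 150.09 = 0.8046 g.
% purity = 0.8046 / 1.1225 x 100 = 71.7%.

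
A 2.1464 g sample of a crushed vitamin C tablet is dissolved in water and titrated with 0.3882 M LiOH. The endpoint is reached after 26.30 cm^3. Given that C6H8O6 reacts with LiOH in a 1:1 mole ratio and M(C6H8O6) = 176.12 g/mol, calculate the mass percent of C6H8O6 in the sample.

83.8%

n(LiOH) = 0.3882 x 0.02630 = 0.01021 mol.
n(C6H8O6) = 0.01021 / 1 = 0.01021 mol.
mass of C6H8O6 = 0.01021 x 176.12 = 1.798 g.
% purity = 1.798 / 2.1464 x 100 = 83.8%.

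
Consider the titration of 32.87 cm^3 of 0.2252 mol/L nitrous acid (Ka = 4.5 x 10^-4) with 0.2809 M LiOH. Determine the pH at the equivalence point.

8.22

n(HNO2) = 0.2252 x 0.03287 = 0.007402 mol; V(LiOH) at equivalence = 0.007402/0.2809 = 0.02635 L.
At equivalence all the acid is converted to NO2-; total volume = 0.03287 + 0.02635 = 0.05922 L, so [NO2-] = 0.007402/0.05922 = 0.1250 M.
Kb = Kw/Ka = 1.0e-14 / 4.5 x 10^-4 = 2.22e-11.
[OH^-] = sqrt(Kb x [NO2-]) = sqrt(2.22e-11 x 0.1250) = 1.67e-6 M.
pOH = 5.78, so pH = 14.00 - 5.78 = 8.22.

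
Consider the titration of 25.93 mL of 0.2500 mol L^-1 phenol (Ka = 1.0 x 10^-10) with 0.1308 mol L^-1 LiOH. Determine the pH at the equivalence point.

n(C6H5OH) = 0.2500 x 0.02593 = 0.006482 mol; V(LiOH) at equivalence = 0.006482/0.1308 = 0.04956 L.
At equivalence all the acid is converted to C6H5O-; total volume = 0.02593 + 0.04956 = 0.07549 L, so [C6H5O-] = 0.006482/0.07549 = 0.08587 M.
Kb = Kw/Ka = 1.0e-14 / 1.0 x 10^-10 = 0.000100.
[OH^-] = sqrt(Kb x [C6H5O-]) = sqrt(0.000100 x 0.08587) = 0.00293 M.
pOH = 2.53, so pH = 14.00 - 2.53 = 11.47.

11.47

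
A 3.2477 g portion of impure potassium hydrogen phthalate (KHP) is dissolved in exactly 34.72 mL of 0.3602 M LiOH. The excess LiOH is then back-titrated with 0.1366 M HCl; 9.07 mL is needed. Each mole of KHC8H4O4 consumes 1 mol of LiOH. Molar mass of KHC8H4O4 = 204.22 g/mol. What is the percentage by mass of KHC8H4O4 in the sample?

Total n(LiOH) added = 0.3602 x 0.03472 = 0.01251 mol.
n(HCl) used = 0.1366 x 0.009070 = 0.001239 mol, which equals the excess n(LiOH).
So n(LiOH) consumed by the sample = 0.01251 - 0.001239 = 0.01127 mol.
n(KHC8H4O4) = 0.01127 / 1 = 0.01127 mol.
mass KHC8H4O4 = 0.01127 x 204.22 = 2.301 g, so %KHC8H4O4 = 2.301/3.2477 x 100 = 70.8%.

70.8%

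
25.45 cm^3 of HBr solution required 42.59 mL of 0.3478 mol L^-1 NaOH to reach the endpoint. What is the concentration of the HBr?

n(NaOH) delivered = 0.3478 x 0.04259 = 0.01481 mol.
For a 1:1 reaction, n(HBr) = 0.01481 mol.
[HBr] = 0.01481 mol / 0.02545 L = 0.582 M.

0.582 M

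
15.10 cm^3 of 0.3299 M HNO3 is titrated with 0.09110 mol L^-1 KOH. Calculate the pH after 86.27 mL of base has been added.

12.45

n(acid) = 0.3299 x 0.01510 = 0.004981 mol; n(KOH) added = 0.09110 x 0.08627 = 0.007859 mol.
Base is in excess by 0.007859 - 0.004981 = 0.002878 mol in a total volume of 0.1014 L.
[OH^-] = 0.002878/0.1014 = 0.02839 M, so pOH = 1.55 and pH = 14.00 - 1.55 = 12.45.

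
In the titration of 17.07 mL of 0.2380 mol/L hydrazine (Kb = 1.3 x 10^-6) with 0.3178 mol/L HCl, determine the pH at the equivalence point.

4.49

n(N2H4) = 0.2380 x 0.01707 = 0.004063 mol; V(HCl) at equivalence = 0.004063/0.3178 = 0.01278 L.
At equivalence the base is fully converted to N2H5+; total volume = 0.02985 L, so [N2H5+] = 0.004063/0.02985 = 0.1361 M.
Ka(N2H5+) = Kw/Kb = 1.0e-14 / 1.3 x 10^-6 = 7.69e-9.
[H^+] = sqrt(Ka x [N2H5+]) = sqrt(7.69e-9 x 0.1361) = 3.24e-5 M.
pH = -log(3.24e-5) = 4.49.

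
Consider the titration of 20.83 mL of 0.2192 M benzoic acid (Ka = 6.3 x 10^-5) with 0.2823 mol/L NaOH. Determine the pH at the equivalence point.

8.65

n(C6H5COOH) = 0.2192 x 0.02083 = 0.004566 mol; V(NaOH) at equivalence = 0.004566/0.2823 = 0.01617 L.
At equivalence all the acid is converted to C6H5COO-; total volume = 0.02083 + 0.01617 = 0.03700 L, so [C6H5COO-] = 0.004566/0.03700 = 0.1234 M.
Kb = Kw/Ka = 1.0e-14 / 6.3 x 10^-5 = 1.59e-10.
[OH^-] = sqrt(Kb x [C6H5COO-]) = sqrt(1.59e-10 x 0.1234) = 4.43e-6 M.
pOH = 5.35, so pH = 14.00 - 5.35 = 8.65.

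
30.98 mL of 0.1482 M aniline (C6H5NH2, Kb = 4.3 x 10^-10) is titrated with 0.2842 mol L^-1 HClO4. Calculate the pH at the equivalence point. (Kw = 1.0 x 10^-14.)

n(C6H5NH2) = 0.1482 x 0.03098 = 0.004591 mol; V(HClO4) at equivalence = 0.004591/0.2842 = 0.01615 L.
At equivalence the base is fully converted to C6H5NH3+; total volume = 0.04713 L, so [C6H5NH3+] = 0.004591/0.04713 = 0.09741 M.
Ka(C6H5NH3+) = Kw/Kb = 1.0e-14 / 4.3 x 10^-10 = 2.33e-5.
[H^+] = sqrt(Ka x [C6H5NH3+]) = sqrt(2.33e-5 x 0.09741) = 0.00151 M.
pH = -log(0.00151) = 2.82.

2.82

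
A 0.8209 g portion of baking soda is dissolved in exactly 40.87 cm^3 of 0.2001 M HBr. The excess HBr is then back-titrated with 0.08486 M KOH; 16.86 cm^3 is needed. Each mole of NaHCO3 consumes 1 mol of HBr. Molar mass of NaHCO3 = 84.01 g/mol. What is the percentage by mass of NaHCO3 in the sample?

69.1%

Total n(HBr) added = 0.2001 x 0.04087 = 0.008178 mol.
n(KOH) used = 0.08486 x 0.01686 = 0.001431 mol, which equals the excess n(HBr).
So n(HBr) consumed by the sample = 0.008178 - 0.001431 = 0.006747 mol.
n(NaHCO3) = 0.006747 / 1 = 0.006747 mol.
mass NaHCO3 = 0.006747 x 84.01 = 0.5668 g, so %NaHCO3 = 0.5668/0.8209 x 100 = 69.1%.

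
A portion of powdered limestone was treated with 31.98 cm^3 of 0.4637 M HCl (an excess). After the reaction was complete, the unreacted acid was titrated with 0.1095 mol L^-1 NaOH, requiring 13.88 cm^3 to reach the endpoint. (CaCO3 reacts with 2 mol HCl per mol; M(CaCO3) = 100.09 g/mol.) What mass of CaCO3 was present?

0.666 g

Total n(HCl) added = 0.4637 x 0.03198 = 0.01483 mol.
n(NaOH) used = 0.1095 x 0.01388 = 0.001520 mol, which equals the excess n(HCl).
So n(HCl) consumed by the sample = 0.01483 - 0.001520 = 0.01331 mol.
n(CaCO3) = 0.01331 / 2 = 0.006655 mol.
mass = 0.006655 mol x 100.09 g/mol = 0.666 g.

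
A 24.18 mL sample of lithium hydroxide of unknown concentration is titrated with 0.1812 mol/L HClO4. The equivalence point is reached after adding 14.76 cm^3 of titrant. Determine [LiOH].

0.111 M

n(HClO4) delivered = 0.1812 x 0.01476 = 0.002675 mol.
For a 1:1 reaction, n(LiOH) = 0.002675 mol.
[LiOH] = 0.002675 mol / 0.02418 L = 0.111 M.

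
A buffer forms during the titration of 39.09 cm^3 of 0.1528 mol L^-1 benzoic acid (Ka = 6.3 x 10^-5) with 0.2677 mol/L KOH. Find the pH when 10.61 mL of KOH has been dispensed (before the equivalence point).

Initial n(C6H5COOH) = 0.1528 x 0.03909 = 0.005973 mol.
n(KOH) added = 0.2677 x 0.01061 = 0.002840 mol, converting that many moles of C6H5COOH to C6H5COO-.
Remaining n(C6H5COOH) = 0.003133 mol; n(C6H5COO-) = 0.002840 mol.
By Henderson-Hasselbalch, pH = pKa + log([A^-]/[HA]) = 4.20 + log(0.002840/0.003133) = 4.20 + (-0.04) = 4.16.

4.16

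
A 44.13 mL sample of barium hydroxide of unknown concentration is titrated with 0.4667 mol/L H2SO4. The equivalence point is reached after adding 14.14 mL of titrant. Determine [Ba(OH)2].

0.150 M

n(H2SO4) delivered = 0.4667 x 0.01414 = 0.006599 mol.
For a 1:1 reaction, n(Ba(OH)2) = 0.006599 mol.
[Ba(OH)2] = 0.006599 mol / 0.04413 L = 0.150 M.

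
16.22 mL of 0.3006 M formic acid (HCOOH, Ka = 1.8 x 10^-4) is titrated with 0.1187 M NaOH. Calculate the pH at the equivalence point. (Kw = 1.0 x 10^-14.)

8.34

n(HCOOH) = 0.3006 x 0.01622 = 0.004876 mol; V(NaOH) at equivalence = 0.004876/0.1187 = 0.04108 L.
At equivalence all the acid is converted to HCOO-; total volume = 0.01622 + 0.04108 = 0.05730 L, so [HCOO-] = 0.004876/0.05730 = 0.08510 M.
Kb = Kw/Ka = 1.0e-14 / 1.8 x 10^-4 = 5.56e-11.
[OH^-] = sqrt(Kb x [HCOO-]) = sqrt(5.56e-11 x 0.08510) = 2.17e-6 M.
pOH = 5.66, so pH = 14.00 - 5.66 = 8.34.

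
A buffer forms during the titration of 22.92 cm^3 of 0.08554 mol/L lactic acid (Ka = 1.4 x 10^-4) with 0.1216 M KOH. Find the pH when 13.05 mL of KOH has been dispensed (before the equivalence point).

Initial n(HC3H5O3) = 0.08554 x 0.02292 = 0.001961 mol.
n(KOH) added = 0.1216 x 0.01305 = 0.001587 mol, converting that many moles of HC3H5O3 to C3H5O3-.
Remaining n(HC3H5O3) = 0.0003737 mol; n(C3H5O3-) = 0.001587 mol.
By Henderson-Hasselbalch, pH = pKa + log([A^-]/[HA]) = 3.85 + log(0.001587/0.0003737) = 3.85 + (+0.63) = 4.48.

4.48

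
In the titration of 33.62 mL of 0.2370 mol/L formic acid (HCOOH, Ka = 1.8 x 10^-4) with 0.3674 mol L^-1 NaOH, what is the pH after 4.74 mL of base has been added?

Initial n(HCOOH) = 0.2370 x 0.03362 = 0.007968 mol.
n(NaOH) added = 0.3674 x 0.004740 = 0.001741 mol, converting that many moles of HCOOH to HCOO-.
Remaining n(HCOOH) = 0.006226 mol; n(HCOO-) = 0.001741 mol.
By Henderson-Hasselbalch, pH = pKa + log([A^-]/[HA]) = 3.74 + log(0.001741/0.006226) = 3.74 + (-0.55) = 3.19.

3.19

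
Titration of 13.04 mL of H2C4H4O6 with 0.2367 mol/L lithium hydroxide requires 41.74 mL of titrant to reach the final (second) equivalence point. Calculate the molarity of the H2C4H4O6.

n(LiOH) = 0.2367 x 0.04174 = 0.009880 mol.
At the final (second) equivalence point, 2 mol OH^- react per mol H2C4H4O6, so n(H2C4H4O6) = 0.009880 / 2 = 0.004940 mol.
[H2C4H4O6] = 0.004940 / 0.01304 L = 0.379 M.

0.379 M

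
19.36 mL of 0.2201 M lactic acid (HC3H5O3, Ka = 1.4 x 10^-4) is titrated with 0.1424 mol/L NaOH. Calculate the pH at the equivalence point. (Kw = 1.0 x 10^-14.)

8.40

n(HC3H5O3) = 0.2201 x 0.01936 = 0.004261 mol; V(NaOH) at equivalence = 0.004261/0.1424 = 0.02992 L.
At equivalence all the acid is converted to C3H5O3-; total volume = 0.01936 + 0.02992 = 0.04928 L, so [C3H5O3-] = 0.004261/0.04928 = 0.08646 M.
Kb = Kw/Ka = 1.0e-14 / 1.4 x 10^-4 = 7.14e-11.
[OH^-] = sqrt(Kb x [C3H5O3-]) = sqrt(7.14e-11 x 0.08646) = 2.49e-6 M.
pOH = 5.60, so pH = 14.00 - 5.60 = 8.40.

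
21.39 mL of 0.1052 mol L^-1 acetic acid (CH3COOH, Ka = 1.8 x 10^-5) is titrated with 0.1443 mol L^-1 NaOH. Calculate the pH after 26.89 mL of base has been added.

n(acid) = 0.1052 x 0.02139 = 0.002250 mol; n(NaOH) added = 0.1443 x 0.02689 = 0.003880 mol.
Base is in excess by 0.003880 - 0.002250 = 0.001630 mol in a total volume of 0.04828 L.
[OH^-] = 0.001630/0.04828 = 0.03376 M, so pOH = 1.47 and pH = 14.00 - 1.47 = 12.53.

12.53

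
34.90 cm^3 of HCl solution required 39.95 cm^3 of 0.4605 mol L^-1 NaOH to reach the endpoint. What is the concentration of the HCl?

n(NaOH) delivered = 0.4605 x 0.03995 = 0.01840 mol.
For a 1:1 reaction, n(HCl) = 0.01840 mol.
[HCl] = 0.01840 mol / 0.03490 L = 0.527 M.

0.527 M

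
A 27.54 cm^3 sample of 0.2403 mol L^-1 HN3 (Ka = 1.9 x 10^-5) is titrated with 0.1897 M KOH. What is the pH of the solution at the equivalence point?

8.87

n(HN3) = 0.2403 x 0.02754 = 0.006618 mol; V(KOH) at equivalence = 0.006618/0.1897 = 0.03489 L.
At equivalence all the acid is converted to N3-; total volume = 0.02754 + 0.03489 = 0.06243 L, so [N3-] = 0.006618/0.06243 = 0.1060 M.
Kb = Kw/Ka = 1.0e-14 / 1.9 x 10^-5 = 5.26e-10.
[OH^-] = sqrt(Kb x [N3-]) = sqrt(5.26e-10 x 0.1060) = 7.47e-6 M.
pOH = 5.13, so pH = 14.00 - 5.13 = 8.87.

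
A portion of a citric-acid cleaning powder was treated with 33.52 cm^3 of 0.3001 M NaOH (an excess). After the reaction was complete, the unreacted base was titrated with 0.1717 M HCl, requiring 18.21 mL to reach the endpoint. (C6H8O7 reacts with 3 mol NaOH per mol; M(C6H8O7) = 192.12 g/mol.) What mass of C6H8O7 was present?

0.444 g

Total n(NaOH) added = 0.3001 x 0.03352 = 0.01006 mol.
n(HCl) used = 0.1717 x 0.01821 = 0.003127 mol, which equals the excess n(NaOH).
So n(NaOH) consumed by the sample = 0.01006 - 0.003127 = 0.006933 mol.
n(C6H8O7) = 0.006933 / 3 = 0.002311 mol.
mass = 0.002311 mol x 192.12 g/mol = 0.444 g.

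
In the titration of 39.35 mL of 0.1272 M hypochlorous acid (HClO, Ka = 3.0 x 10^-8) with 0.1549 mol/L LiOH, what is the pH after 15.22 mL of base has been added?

Initial n(HClO) = 0.1272 x 0.03935 = 0.005005 mol.
n(LiOH) added = 0.1549 x 0.01522 = 0.002358 mol, converting that many moles of HClO to ClO-.
Remaining n(HClO) = 0.002648 mol; n(ClO-) = 0.002358 mol.
By Henderson-Hasselbalch, pH = pKa + log([A^-]/[HA]) = 7.52 + log(0.002358/0.002648) = 7.52 + (-0.05) = 7.47.

7.47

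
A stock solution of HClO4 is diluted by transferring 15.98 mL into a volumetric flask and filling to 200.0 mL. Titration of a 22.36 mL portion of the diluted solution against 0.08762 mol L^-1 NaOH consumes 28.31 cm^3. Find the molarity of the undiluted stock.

n(NaOH) = 0.08762 x 0.02831 = 0.002481 mol.
n(HClO4) in the aliquot = 0.002481 mol.
[diluted HClO4] = 0.002481 / 0.02236 = 0.1109 M.
Dilution factor = 200.0/15.98 = 12.52, so [stock] = 0.1109 x 12.52 = 1.39 M.

1.39 M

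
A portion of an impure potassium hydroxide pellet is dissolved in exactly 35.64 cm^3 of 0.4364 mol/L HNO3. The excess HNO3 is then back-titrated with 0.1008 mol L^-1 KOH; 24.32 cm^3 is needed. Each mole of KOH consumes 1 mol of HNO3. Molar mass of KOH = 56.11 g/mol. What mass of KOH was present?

0.735 g

Total n(HNO3) added = 0.4364 x 0.03564 = 0.01555 mol.
n(KOH) used = 0.1008 x 0.02432 = 0.002451 mol, which equals the excess n(HNO3).
So n(HNO3) consumed by the sample = 0.01555 - 0.002451 = 0.01310 mol.
n(KOH) = 0.01310 / 1 = 0.01310 mol.
mass = 0.01310 mol x 56.11 g/mol = 0.735 g.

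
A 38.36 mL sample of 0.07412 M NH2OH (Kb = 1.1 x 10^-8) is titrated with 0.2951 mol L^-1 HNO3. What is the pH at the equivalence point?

n(NH2OH) = 0.07412 x 0.03836 = 0.002843 mol; V(HNO3) at equivalence = 0.002843/0.2951 = 0.009635 L.
At equivalence the base is fully converted to NH3OH+; total volume = 0.04799 L, so [NH3OH+] = 0.002843/0.04799 = 0.05924 M.
Ka(NH3OH+) = Kw/Kb = 1.0e-14 / 1.1 x 10^-8 = 9.09e-7.
[H^+] = sqrt(Ka x [NH3OH+]) = sqrt(9.09e-7 x 0.05924) = 0.000232 M.
pH = -log(0.000232) = 3.63.

3.63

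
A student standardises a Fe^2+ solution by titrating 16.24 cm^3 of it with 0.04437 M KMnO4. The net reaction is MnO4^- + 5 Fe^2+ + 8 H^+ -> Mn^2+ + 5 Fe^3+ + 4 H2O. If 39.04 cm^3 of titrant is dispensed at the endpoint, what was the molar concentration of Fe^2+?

n(KMnO4) = 0.04437 x 0.03904 = 0.001732 mol.
From the balanced equation, 1 mol KMnO4 reacts with 5 mol Fe^2+, so n(Fe^2+) = 0.001732 x 5/1 = 0.008661 mol.
[Fe^2+] = 0.008661 / 0.01624 L = 0.533 M.

0.533 M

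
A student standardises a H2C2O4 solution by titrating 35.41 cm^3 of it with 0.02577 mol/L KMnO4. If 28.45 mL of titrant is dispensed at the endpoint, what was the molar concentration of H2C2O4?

0.0518 M

n(KMnO4) = 0.02577 x 0.02845 = 0.0007332 mol.
From the balanced equation, 2 mol KMnO4 reacts with 5 mol H2C2O4, so n(H2C2O4) = 0.0007332 x 5/2 = 0.001833 mol.
[H2C2O4] = 0.001833 / 0.03541 L = 0.0518 M.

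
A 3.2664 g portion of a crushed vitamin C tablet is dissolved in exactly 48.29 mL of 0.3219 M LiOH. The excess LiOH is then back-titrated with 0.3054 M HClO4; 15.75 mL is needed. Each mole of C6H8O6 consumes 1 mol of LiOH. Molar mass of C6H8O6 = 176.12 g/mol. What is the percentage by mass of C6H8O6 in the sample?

Total n(LiOH) added = 0.3219 x 0.04829 = 0.01554 mol.
n(HClO4) used = 0.3054 x 0.01575 = 0.004810 mol, which equals the excess n(LiOH).
So n(LiOH) consumed by the sample = 0.01554 - 0.004810 = 0.01073 mol.
n(C6H8O6) = 0.01073 / 1 = 0.01073 mol.
mass C6H8O6 = 0.01073 x 176.12 = 1.891 g, so %C6H8O6 = 1.891/3.2664 x 100 = 57.9%.

57.9%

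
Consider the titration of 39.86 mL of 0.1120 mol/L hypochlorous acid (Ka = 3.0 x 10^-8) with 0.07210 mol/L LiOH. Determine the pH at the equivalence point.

10.08

n(HClO) = 0.1120 x 0.03986 = 0.004464 mol; V(LiOH) at equivalence = 0.004464/0.07210 = 0.06192 L.
At equivalence all the acid is converted to ClO-; total volume = 0.03986 + 0.06192 = 0.1018 L, so [ClO-] = 0.004464/0.1018 = 0.04386 M.
Kb = Kw/Ka = 1.0e-14 / 3.0 x 10^-8 = 3.33e-7.
[OH^-] = sqrt(Kb x [ClO-]) = sqrt(3.33e-7 x 0.04386) = 0.000121 M.
pOH = 3.92, so pH = 14.00 - 3.92 = 10.08.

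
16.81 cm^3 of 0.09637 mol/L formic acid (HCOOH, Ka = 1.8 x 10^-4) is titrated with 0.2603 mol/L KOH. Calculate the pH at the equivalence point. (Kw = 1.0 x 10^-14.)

8.30

n(HCOOH) = 0.09637 x 0.01681 = 0.001620 mol; V(KOH) at equivalence = 0.001620/0.2603 = 0.006224 L.
At equivalence all the acid is converted to HCOO-; total volume = 0.01681 + 0.006224 = 0.02303 L, so [HCOO-] = 0.001620/0.02303 = 0.07033 M.
Kb = Kw/Ka = 1.0e-14 / 1.8 x 10^-4 = 5.56e-11.
[OH^-] = sqrt(Kb x [HCOO-]) = sqrt(5.56e-11 x 0.07033) = 1.98e-6 M.
pOH = 5.70, so pH = 14.00 - 5.70 = 8.30.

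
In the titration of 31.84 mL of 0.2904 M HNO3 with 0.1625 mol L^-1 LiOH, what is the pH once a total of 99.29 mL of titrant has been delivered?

n(acid) = 0.2904 x 0.03184 = 0.009246 mol; n(LiOH) added = 0.1625 x 0.09929 = 0.01613 mol.
Base is in excess by 0.01613 - 0.009246 = 0.006888 mol in a total volume of 0.1311 L.
[OH^-] = 0.006888/0.1311 = 0.05253 M, so pOH = 1.28 and pH = 14.00 - 1.28 = 12.72.

12.72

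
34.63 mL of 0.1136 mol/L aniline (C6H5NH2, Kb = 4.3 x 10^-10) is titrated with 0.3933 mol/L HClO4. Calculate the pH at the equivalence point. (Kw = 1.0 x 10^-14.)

n(C6H5NH2) = 0.1136 x 0.03463 = 0.003934 mol; V(HClO4) at equivalence = 0.003934/0.3933 = 0.01000 L.
At equivalence the base is fully converted to C6H5NH3+; total volume = 0.04463 L, so [C6H5NH3+] = 0.003934/0.04463 = 0.08814 M.
Ka(C6H5NH3+) = Kw/Kb = 1.0e-14 / 4.3 x 10^-10 = 2.33e-5.
[H^+] = sqrt(Ka x [C6H5NH3+]) = sqrt(2.33e-5 x 0.08814) = 0.00143 M.
pH = -log(0.00143) = 2.84.

2.84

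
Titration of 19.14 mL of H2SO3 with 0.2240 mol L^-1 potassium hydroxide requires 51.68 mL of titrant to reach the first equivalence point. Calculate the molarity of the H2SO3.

0.605 M

n(KOH) = 0.2240 x 0.05168 = 0.01158 mol.
At the first equivalence point, 1 mol OH^- react per mol H2SO3, so n(H2SO3) = 0.01158 / 1 = 0.01158 mol.
[H2SO3] = 0.01158 / 0.01914 L = 0.605 M.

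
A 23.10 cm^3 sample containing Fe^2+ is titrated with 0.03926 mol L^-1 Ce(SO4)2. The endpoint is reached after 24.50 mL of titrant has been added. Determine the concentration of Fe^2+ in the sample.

0.0416 M

n(Ce(SO4)2) = 0.03926 x 0.02450 = 0.0009619 mol.
From the balanced equation, 1 mol Ce(SO4)2 reacts with 1 mol Fe^2+, so n(Fe^2+) = 0.0009619 x 1/1 = 0.0009619 mol.
[Fe^2+] = 0.0009619 / 0.02310 L = 0.0416 M.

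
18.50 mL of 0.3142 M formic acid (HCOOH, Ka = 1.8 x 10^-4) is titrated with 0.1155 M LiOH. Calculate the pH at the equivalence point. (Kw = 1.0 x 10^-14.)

8.34

n(HCOOH) = 0.3142 x 0.01850 = 0.005813 mol; V(LiOH) at equivalence = 0.005813/0.1155 = 0.05033 L.
At equivalence all the acid is converted to HCOO-; total volume = 0.01850 + 0.05033 = 0.06883 L, so [HCOO-] = 0.005813/0.06883 = 0.08445 M.
Kb = Kw/Ka = 1.0e-14 / 1.8 x 10^-4 = 5.56e-11.
[OH^-] = sqrt(Kb x [HCOO-]) = sqrt(5.56e-11 x 0.08445) = 2.17e-6 M.
pOH = 5.66, so pH = 14.00 - 5.66 = 8.34.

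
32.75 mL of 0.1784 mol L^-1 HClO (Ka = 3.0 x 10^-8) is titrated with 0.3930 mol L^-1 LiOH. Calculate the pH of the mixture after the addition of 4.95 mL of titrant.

Initial n(HClO) = 0.1784 x 0.03275 = 0.005843 mol.
n(LiOH) added = 0.3930 x 0.004950 = 0.001945 mol, converting that many moles of HClO to ClO-.
Remaining n(HClO) = 0.003897 mol; n(ClO-) = 0.001945 mol.
By Henderson-Hasselbalch, pH = pKa + log([A^-]/[HA]) = 7.52 + log(0.001945/0.003897) = 7.52 + (-0.30) = 7.22.

7.22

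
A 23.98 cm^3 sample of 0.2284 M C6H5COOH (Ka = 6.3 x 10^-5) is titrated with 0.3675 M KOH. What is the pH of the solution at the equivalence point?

8.67

n(C6H5COOH) = 0.2284 x 0.02398 = 0.005477 mol; V(KOH) at equivalence = 0.005477/0.3675 = 0.01490 L.
At equivalence all the acid is converted to C6H5COO-; total volume = 0.02398 + 0.01490 = 0.03888 L, so [C6H5COO-] = 0.005477/0.03888 = 0.1409 M.
Kb = Kw/Ka = 1.0e-14 / 6.3 x 10^-5 = 1.59e-10.
[OH^-] = sqrt(Kb x [C6H5COO-]) = sqrt(1.59e-10 x 0.1409) = 4.73e-6 M.
pOH = 5.33, so pH = 14.00 - 5.33 = 8.67.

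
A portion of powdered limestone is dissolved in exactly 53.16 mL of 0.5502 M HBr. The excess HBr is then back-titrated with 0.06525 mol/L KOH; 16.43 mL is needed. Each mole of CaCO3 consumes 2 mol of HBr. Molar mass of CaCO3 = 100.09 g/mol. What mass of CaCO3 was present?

1.41 g

Total n(HBr) added = 0.5502 x 0.05316 = 0.02925 mol.
n(KOH) used = 0.06525 x 0.01643 = 0.001072 mol, which equals the excess n(HBr).
So n(HBr) consumed by the sample = 0.02925 - 0.001072 = 0.02818 mol.
n(CaCO3) = 0.02818 / 2 = 0.01409 mol.
mass = 0.01409 mol x 100.09 g/mol = 1.41 g.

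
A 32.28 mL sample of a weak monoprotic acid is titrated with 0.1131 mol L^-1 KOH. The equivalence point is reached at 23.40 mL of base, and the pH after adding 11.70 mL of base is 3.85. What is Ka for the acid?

1.4 x 10^-4

11.70 mL is half of the equivalence volume, so this is the half-equivalence point where [HA] = [A^-].
At half-equivalence pH = pKa, so pKa = 3.85.
Ka = 10^(-3.85) = 1.4 x 10^-4.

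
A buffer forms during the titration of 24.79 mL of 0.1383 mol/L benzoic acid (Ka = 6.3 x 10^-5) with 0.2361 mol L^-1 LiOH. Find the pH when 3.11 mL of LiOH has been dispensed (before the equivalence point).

3.64

Initial n(C6H5COOH) = 0.1383 x 0.02479 = 0.003428 mol.
n(LiOH) added = 0.2361 x 0.003110 = 0.0007343 mol, converting that many moles of C6H5COOH to C6H5COO-.
Remaining n(C6H5COOH) = 0.002694 mol; n(C6H5COO-) = 0.0007343 mol.
By Henderson-Hasselbalch, pH = pKa + log([A^-]/[HA]) = 4.20 + log(0.0007343/0.002694) = 4.20 + (-0.56) = 3.64.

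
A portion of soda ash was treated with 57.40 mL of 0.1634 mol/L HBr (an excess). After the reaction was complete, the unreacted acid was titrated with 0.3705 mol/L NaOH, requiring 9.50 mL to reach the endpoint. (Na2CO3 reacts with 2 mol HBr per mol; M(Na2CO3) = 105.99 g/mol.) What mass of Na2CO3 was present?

0.311 g

Total n(HBr) added = 0.1634 x 0.05740 = 0.009379 mol.
n(NaOH) used = 0.3705 x 0.009500 = 0.003520 mol, which equals the excess n(HBr).
So n(HBr) consumed by the sample = 0.009379 - 0.003520 = 0.005859 mol.
n(Na2CO3) = 0.005859 / 2 = 0.002930 mol.
mass = 0.002930 mol x 105.99 g/mol = 0.311 g.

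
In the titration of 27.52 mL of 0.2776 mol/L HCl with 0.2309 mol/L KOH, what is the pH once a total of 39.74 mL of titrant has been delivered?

n(acid) = 0.2776 x 0.02752 = 0.007640 mol; n(KOH) added = 0.2309 x 0.03974 = 0.009176 mol.
Base is in excess by 0.009176 - 0.007640 = 0.001536 mol in a total volume of 0.06726 L.
[OH^-] = 0.001536/0.06726 = 0.02284 M, so pOH = 1.64 and pH = 14.00 - 1.64 = 12.36.

12.36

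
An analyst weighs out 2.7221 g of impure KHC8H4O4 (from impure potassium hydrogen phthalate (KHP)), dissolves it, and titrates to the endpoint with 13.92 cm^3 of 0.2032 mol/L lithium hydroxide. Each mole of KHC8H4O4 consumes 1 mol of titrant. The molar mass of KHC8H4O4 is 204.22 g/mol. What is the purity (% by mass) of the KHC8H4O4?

n(LiOH) = 0.2032 x 0.01392 = 0.002829 mol.
n(KHC8H4O4) = 0.002829 / 1 = 0.002829 mol.
mass of KHC8H4O4 = 0.002829 x 204.22 = 0.5776 g.
% purity = 0.5776 / 2.7221 x 100 = 21.2%.

21.2%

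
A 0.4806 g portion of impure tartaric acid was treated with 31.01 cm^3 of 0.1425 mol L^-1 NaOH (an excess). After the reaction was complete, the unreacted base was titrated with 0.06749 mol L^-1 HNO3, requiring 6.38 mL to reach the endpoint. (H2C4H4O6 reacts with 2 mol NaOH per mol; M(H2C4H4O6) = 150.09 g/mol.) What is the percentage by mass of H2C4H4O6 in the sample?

62.3%

Total n(NaOH) added = 0.1425 x 0.03101 = 0.004419 mol.
n(HNO3) used = 0.06749 x 0.006380 = 0.0004306 mol, which equals the excess n(NaOH).
So n(NaOH) consumed by the sample = 0.004419 - 0.0004306 = 0.003988 mol.
n(H2C4H4O6) = 0.003988 / 2 = 0.001994 mol.
mass H2C4H4O6 = 0.001994 x 150.09 = 0.2993 g, so %H2C4H4O6 = 0.2993/0.4806 x 100 = 62.3%.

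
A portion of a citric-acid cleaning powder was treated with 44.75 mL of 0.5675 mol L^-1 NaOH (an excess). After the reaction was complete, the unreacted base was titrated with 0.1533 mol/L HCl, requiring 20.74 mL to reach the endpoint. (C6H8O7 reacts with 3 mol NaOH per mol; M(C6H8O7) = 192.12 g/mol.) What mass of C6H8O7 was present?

Total n(NaOH) added = 0.5675 x 0.04475 = 0.02540 mol.
n(HCl) used = 0.1533 x 0.02074 = 0.003179 mol, which equals the excess n(NaOH).
So n(NaOH) consumed by the sample = 0.02540 - 0.003179 = 0.02222 mol.
n(C6H8O7) = 0.02222 / 3 = 0.007405 mol.
mass = 0.007405 mol x 192.12 g/mol = 1.42 g.

1.42 g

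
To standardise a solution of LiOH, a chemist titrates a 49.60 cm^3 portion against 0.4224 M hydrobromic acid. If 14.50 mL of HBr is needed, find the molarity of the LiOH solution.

n(HBr) delivered = 0.4224 x 0.01450 = 0.006125 mol.
For a 1:1 reaction, n(LiOH) = 0.006125 mol.
[LiOH] = 0.006125 mol / 0.04960 L = 0.123 M.

0.123 M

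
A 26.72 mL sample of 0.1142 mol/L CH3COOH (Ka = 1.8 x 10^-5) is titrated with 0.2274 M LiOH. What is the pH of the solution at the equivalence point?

8.81

n(CH3COOH) = 0.1142 x 0.02672 = 0.003051 mol; V(LiOH) at equivalence = 0.003051/0.2274 = 0.01342 L.
At equivalence all the acid is converted to CH3COO-; total volume = 0.02672 + 0.01342 = 0.04014 L, so [CH3COO-] = 0.003051/0.04014 = 0.07602 M.
Kb = Kw/Ka = 1.0e-14 / 1.8 x 10^-5 = 5.56e-10.
[OH^-] = sqrt(Kb x [CH3COO-]) = sqrt(5.56e-10 x 0.07602) = 6.50e-6 M.
pOH = 5.19, so pH = 14.00 - 5.19 = 8.81.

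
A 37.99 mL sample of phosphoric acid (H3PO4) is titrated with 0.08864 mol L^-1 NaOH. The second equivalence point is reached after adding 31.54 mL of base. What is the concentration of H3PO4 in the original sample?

n(NaOH) = 0.08864 x 0.03154 = 0.002796 mol.
At the second equivalence point, 2 mol OH^- react per mol H3PO4, so n(H3PO4) = 0.002796 / 2 = 0.001398 mol.
[H3PO4] = 0.001398 / 0.03799 L = 0.0368 M.

0.0368 M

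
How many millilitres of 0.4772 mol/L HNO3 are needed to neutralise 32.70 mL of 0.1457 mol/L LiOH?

9.98 mL

n(LiOH) = 0.1457 mol/L x 0.03270 L = 0.004764 mol.
At equivalence n(HNO3) = n(LiOH) = 0.004764 mol.
V(HNO3) = 0.004764 / 0.4772 = 0.009984 L = 9.98 mL.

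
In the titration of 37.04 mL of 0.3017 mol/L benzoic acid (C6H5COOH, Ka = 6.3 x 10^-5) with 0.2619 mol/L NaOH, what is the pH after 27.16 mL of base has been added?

4.44

Initial n(C6H5COOH) = 0.3017 x 0.03704 = 0.01117 mol.
n(NaOH) added = 0.2619 x 0.02716 = 0.007113 mol, converting that many moles of C6H5COOH to C6H5COO-.
Remaining n(C6H5COOH) = 0.004062 mol; n(C6H5COO-) = 0.007113 mol.
By Henderson-Hasselbalch, pH = pKa + log([A^-]/[HA]) = 4.20 + log(0.007113/0.004062) = 4.20 + (+0.24) = 4.44.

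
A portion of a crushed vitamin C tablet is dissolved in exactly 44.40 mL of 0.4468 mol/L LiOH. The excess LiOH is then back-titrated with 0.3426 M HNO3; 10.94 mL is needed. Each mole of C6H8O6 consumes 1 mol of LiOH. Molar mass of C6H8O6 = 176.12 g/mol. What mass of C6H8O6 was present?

Total n(LiOH) added = 0.4468 x 0.04440 = 0.01984 mol.
n(HNO3) used = 0.3426 x 0.01094 = 0.003748 mol, which equals the excess n(LiOH).
So n(LiOH) consumed by the sample = 0.01984 - 0.003748 = 0.01609 mol.
n(C6H8O6) = 0.01609 / 1 = 0.01609 mol.
mass = 0.01609 mol x 176.12 g/mol = 2.83 g.

2.83 g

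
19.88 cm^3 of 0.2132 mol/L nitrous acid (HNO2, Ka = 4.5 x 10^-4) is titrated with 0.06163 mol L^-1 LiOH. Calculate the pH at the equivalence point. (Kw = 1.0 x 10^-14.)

n(HNO2) = 0.2132 x 0.01988 = 0.004238 mol; V(LiOH) at equivalence = 0.004238/0.06163 = 0.06877 L.
At equivalence all the acid is converted to NO2-; total volume = 0.01988 + 0.06877 = 0.08865 L, so [NO2-] = 0.004238/0.08865 = 0.04781 M.
Kb = Kw/Ka = 1.0e-14 / 4.5 x 10^-4 = 2.22e-11.
[OH^-] = sqrt(Kb x [NO2-]) = sqrt(2.22e-11 x 0.04781) = 1.03e-6 M.
pOH = 5.99, so pH = 14.00 - 5.99 = 8.01.

8.01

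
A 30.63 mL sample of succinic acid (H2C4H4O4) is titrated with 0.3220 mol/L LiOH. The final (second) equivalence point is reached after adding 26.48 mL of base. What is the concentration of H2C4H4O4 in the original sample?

0.139 M

n(LiOH) = 0.3220 x 0.02648 = 0.008527 mol.
At the final (second) equivalence point, 2 mol OH^- react per mol H2C4H4O4, so n(H2C4H4O4) = 0.008527 / 2 = 0.004263 mol.
[H2C4H4O4] = 0.004263 / 0.03063 L = 0.139 M.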